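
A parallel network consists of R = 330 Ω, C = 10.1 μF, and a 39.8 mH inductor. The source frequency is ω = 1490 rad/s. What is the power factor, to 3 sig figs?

X_L = ωL = 59.3 Ω
X_C = 1/(ωC) = 66.4 Ω
Parallel: admittances add. Y = 1/R + 1/(jωL) + jωC
Y = (0.00303 − j0.00181) S
|Y| = 0.00353 S → |Z| = 1/|Y| = 283 Ω, ∠Z = −∠Y = 30.9°
cos φ = cos(30.9°) = 0.858

0.858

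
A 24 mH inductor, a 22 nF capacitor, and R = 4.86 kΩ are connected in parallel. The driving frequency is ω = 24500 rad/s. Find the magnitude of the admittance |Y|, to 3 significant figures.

1.18 mS

X_L = ωL = 588 Ω
X_C = 1/(ωC) = 1860 Ω
Parallel: admittances add. Y = 1/R + 1/(jωL) + jωC
Y = (0.000206 − j0.00116) S
|Y| = 0.00118 S → |Z| = 1/|Y| = 848 Ω, ∠Z = −∠Y = 80.0°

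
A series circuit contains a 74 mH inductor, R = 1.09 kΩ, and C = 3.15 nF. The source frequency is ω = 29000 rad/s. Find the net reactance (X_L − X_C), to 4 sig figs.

-8801 Ω

X_L = ωL = 2146 Ω
X_C = 1/(ωC) = 10950 Ω
X = 2146 − 10950 = -8801 Ω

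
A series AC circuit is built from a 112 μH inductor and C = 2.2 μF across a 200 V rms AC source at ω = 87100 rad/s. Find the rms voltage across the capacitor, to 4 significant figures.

230.1 V

X_L = ωL = 9.755 Ω
X_C = 1/(ωC) = 5.219 Ω
Net reactance X = X_L − X_C = 4.537 Ω
Z = j4.537 Ω
|Z| = √(0² + 4.537²) = 4.537 Ω
I = V/|Z| = 44.09 A
V_C = I·|Z_C| = 44.09 × 5.219 = 230.1 V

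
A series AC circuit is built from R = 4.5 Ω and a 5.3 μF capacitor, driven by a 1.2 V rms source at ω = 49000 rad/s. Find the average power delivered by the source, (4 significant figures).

184.7 mW

X_C = 1/(ωC) = 3.851 Ω
Z = 4.500 − j3.851 Ω
|Z| = √(4.500² + 3.851²) = 5.923 Ω
∠Z = arctan(-3.851/4.500) = -40.55°
I = V/|Z| = 202.6 mA
P = VI cos φ = 1.2 × 0.2026 × cos(-40.55°) = 184.7 mW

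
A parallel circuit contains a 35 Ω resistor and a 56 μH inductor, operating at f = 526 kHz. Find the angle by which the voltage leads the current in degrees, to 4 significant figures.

10.71°

ω = 2πf = 3.305e+06 rad/s
X_L = ωL = 185.1 Ω
Parallel: admittances add. Y = 1/R + 1/(jωL)
Y = (0.02857 − j0.005403) S
|Y| = 0.02908 S → |Z| = 1/|Y| = 34.39 Ω, ∠Z = −∠Y = 10.71°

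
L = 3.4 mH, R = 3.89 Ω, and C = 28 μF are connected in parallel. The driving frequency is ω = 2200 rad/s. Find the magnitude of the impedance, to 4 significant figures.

3.746 Ω

X_L = ωL = 7.480 Ω
X_C = 1/(ωC) = 16.23 Ω
Parallel: admittances add. Y = 1/R + 1/(jωL) + jωC
Y = (0.2571 − j0.07209) S
|Y| = 0.2670 S → |Z| = 1/|Y| = 3.746 Ω, ∠Z = −∠Y = 15.67°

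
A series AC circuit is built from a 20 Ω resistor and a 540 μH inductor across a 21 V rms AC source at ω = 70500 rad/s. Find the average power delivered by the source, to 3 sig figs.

X_L = ωL = 38.1 Ω
Z = 20.0 + j38.1 Ω
|Z| = √(20.0² + 38.1²) = 43.0 Ω
∠Z = arctan(38.1/20.0) = 62.3°
I = V/|Z| = 488 mA
P = VI cos φ = 21 × 0.488 × cos(62.3°) = 4.77 W

4.77 W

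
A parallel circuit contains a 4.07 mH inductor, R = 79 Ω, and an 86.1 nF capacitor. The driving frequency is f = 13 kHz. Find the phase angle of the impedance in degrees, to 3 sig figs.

ω = 2πf = 81680 rad/s
X_L = ωL = 332 Ω
X_C = 1/(ωC) = 142 Ω
Parallel: admittances add. Y = 1/R + 1/(jωL) + jωC
Y = (0.0127 + j0.00402) S
|Y| = 0.0133 S → |Z| = 1/|Y| = 75.3 Ω, ∠Z = −∠Y = -17.6°

-17.6°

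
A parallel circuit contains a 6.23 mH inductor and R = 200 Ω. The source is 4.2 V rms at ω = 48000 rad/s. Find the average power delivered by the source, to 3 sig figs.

88.2 mW

X_L = ωL = 299 Ω
Parallel: admittances add. Y = 1/R + 1/(jωL)
Y = (0.00500 − j0.00334) S
|Y| = 0.00602 S → |Z| = 1/|Y| = 166 Ω, ∠Z = −∠Y = 33.8°
I = V/|Z| = 25.3 mA
P = VI cos φ = 4.2 × 0.0253 × cos(33.8°) = 88.2 mW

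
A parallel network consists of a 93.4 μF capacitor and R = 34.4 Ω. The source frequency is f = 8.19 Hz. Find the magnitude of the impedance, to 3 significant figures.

33.9 Ω

ω = 2πf = 51.46 rad/s
X_C = 1/(ωC) = 208 Ω
Parallel: admittances add. Y = 1/R + jωC
Y = (0.0291 + j0.00481) S
|Y| = 0.0295 S → |Z| = 1/|Y| = 33.9 Ω, ∠Z = −∠Y = -9.39°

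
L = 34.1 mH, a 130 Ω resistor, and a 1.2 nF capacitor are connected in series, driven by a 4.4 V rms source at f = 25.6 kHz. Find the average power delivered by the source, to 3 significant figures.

ω = 2πf = 160800 rad/s
X_L = ωL = 5480 Ω
X_C = 1/(ωC) = 5180 Ω
Net reactance X = X_L − X_C = 304 Ω
Z = 130 + j304 Ω
|Z| = √(130² + 304²) = 331 Ω
∠Z = arctan(304/130) = 66.9°
I = V/|Z| = 13.3 mA
P = VI cos φ = 4.4 × 0.0133 × cos(66.9°) = 23.0 mW

23.0 mW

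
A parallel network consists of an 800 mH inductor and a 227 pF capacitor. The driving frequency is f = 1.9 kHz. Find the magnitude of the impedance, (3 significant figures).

ω = 2πf = 11940 rad/s
X_L = ωL = 9550 Ω
X_C = 1/(ωC) = 369000 Ω
Parallel: admittances add. Y = 1/(jωL) + jωC
Y = (0 − j0.000102) S
|Y| = 0.000102 S → |Z| = 1/|Y| = 9800 Ω, ∠Z = −∠Y = 90.0°

9800 Ω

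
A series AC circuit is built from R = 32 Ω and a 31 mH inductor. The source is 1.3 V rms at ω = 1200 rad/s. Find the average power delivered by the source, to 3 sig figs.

22.5 mW

X_L = ωL = 37.2 Ω
Z = 32.0 + j37.2 Ω
|Z| = √(32.0² + 37.2²) = 49.1 Ω
∠Z = arctan(37.2/32.0) = 49.3°
I = V/|Z| = 26.5 mA
P = VI cos φ = 1.3 × 0.0265 × cos(49.3°) = 22.5 mW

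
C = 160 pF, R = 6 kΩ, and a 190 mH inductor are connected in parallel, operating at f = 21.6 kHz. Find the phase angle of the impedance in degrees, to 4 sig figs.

5.846°

ω = 2πf = 135700 rad/s
X_L = ωL = 25790 Ω
X_C = 1/(ωC) = 46050 Ω
Parallel: admittances add. Y = 1/R + 1/(jωL) + jωC
Y = (0.0001667 − j1.707e-05) S
|Y| = 0.0001675 S → |Z| = 1/|Y| = 5969 Ω, ∠Z = −∠Y = 5.846°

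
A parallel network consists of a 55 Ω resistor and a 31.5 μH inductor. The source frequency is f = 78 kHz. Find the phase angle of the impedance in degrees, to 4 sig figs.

ω = 2πf = 490100 rad/s
X_L = ωL = 15.44 Ω
Parallel: admittances add. Y = 1/R + 1/(jωL)
Y = (0.01818 − j0.06478) S
|Y| = 0.06728 S → |Z| = 1/|Y| = 14.86 Ω, ∠Z = −∠Y = 74.32°

74.32°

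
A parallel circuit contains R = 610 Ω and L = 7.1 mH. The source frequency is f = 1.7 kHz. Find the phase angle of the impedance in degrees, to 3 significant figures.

ω = 2πf = 10680 rad/s
X_L = ωL = 75.8 Ω
Parallel: admittances add. Y = 1/R + 1/(jωL)
Y = (0.00164 − j0.0132) S
|Y| = 0.0133 S → |Z| = 1/|Y| = 75.3 Ω, ∠Z = −∠Y = 82.9°

82.9°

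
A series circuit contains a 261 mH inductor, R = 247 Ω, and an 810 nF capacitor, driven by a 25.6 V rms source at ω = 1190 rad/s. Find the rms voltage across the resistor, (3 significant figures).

X_L = ωL = 311 Ω
X_C = 1/(ωC) = 1040 Ω
Net reactance X = X_L − X_C = -727 Ω
Z = 247 − j727 Ω
|Z| = √(247² + 727²) = 768 Ω
I = V/|Z| = 33.3 mA
V_R = I·|Z_R| = 0.0333 × 247 = 8.24 V

8.24 V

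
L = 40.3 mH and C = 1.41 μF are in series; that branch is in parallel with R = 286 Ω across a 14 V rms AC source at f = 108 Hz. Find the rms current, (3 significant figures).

ω = 2πf = 678.6 rad/s
X_L = ωL = 27.3 Ω
X_C = 1/(ωC) = 1050 Ω
Branch 1: Z₁ = R = 286 Ω
Branch 2 (series LC): Z₂ = j(X_L − X_C) = −j1020 Ω
Parallel: Z = Z₁Z₂/(Z₁+Z₂), |Z| = 275 Ω, ∠Z = -15.7°
I = V/|Z| = 14/275 = 50.8 mA

50.8 mA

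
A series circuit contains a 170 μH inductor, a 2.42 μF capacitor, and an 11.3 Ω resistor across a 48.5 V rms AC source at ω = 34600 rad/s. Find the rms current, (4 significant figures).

X_L = ωL = 5.882 Ω
X_C = 1/(ωC) = 11.94 Ω
Net reactance X = X_L − X_C = -6.061 Ω
Z = 11.30 − j6.061 Ω
|Z| = √(11.30² + 6.061²) = 12.82 Ω
I = V/|Z| = 48.5/12.82 = 3.782 A

3.782 A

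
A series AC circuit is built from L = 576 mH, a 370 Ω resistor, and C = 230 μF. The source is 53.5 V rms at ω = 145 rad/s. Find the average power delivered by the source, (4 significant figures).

7.577 W

X_L = ωL = 83.52 Ω
X_C = 1/(ωC) = 29.99 Ω
Net reactance X = X_L − X_C = 53.53 Ω
Z = 370.0 + j53.53 Ω
|Z| = √(370.0² + 53.53²) = 373.9 Ω
∠Z = arctan(53.53/370.0) = 8.233°
I = V/|Z| = 143.1 mA
P = VI cos φ = 53.5 × 0.1431 × cos(8.233°) = 7.577 W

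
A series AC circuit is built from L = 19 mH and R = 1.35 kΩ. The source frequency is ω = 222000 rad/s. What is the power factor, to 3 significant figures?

X_L = ωL = 4220 Ω
Z = 1350 + j4220 Ω
|Z| = √(1350² + 4220²) = 4430 Ω
∠Z = arctan(4220/1350) = 72.3°
cos φ = cos(72.3°) = 0.305

0.305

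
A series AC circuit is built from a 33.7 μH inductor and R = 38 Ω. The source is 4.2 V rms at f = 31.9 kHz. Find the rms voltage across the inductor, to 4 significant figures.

0.7350 V

ω = 2πf = 200400 rad/s
X_L = ωL = 6.755 Ω
Z = 38.00 + j6.755 Ω
|Z| = √(38.00² + 6.755²) = 38.60 Ω
I = V/|Z| = 108.8 mA
V_L = I·|Z_L| = 0.1088 × 6.755 = 0.7350 V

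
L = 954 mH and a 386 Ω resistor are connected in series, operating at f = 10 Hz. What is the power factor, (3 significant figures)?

ω = 2πf = 62.83 rad/s
X_L = ωL = 59.9 Ω
Z = 386 + j59.9 Ω
|Z| = √(386² + 59.9²) = 391 Ω
∠Z = arctan(59.9/386) = 8.83°
cos φ = cos(8.83°) = 0.988

0.988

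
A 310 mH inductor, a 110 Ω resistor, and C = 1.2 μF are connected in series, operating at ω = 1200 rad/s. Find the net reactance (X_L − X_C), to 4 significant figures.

-322.4 Ω

X_L = ωL = 372.0 Ω
X_C = 1/(ωC) = 694.4 Ω
X = 372.0 − 694.4 = -322.4 Ω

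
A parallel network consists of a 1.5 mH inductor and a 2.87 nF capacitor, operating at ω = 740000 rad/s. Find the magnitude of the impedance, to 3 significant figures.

818 Ω

X_L = ωL = 1110 Ω
X_C = 1/(ωC) = 471 Ω
Parallel: admittances add. Y = 1/(jωL) + jωC
Y = (0 + j0.00122) S
|Y| = 0.00122 S → |Z| = 1/|Y| = 818 Ω, ∠Z = −∠Y = -90.0°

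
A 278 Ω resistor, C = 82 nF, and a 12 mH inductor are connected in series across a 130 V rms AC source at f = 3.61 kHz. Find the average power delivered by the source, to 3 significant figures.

31.8 W

ω = 2πf = 22680 rad/s
X_L = ωL = 272 Ω
X_C = 1/(ωC) = 538 Ω
Net reactance X = X_L − X_C = -265 Ω
Z = 278 − j265 Ω
|Z| = √(278² + 265²) = 384 Ω
∠Z = arctan(-265/278) = -43.7°
I = V/|Z| = 338 mA
P = VI cos φ = 130 × 0.338 × cos(-43.7°) = 31.8 W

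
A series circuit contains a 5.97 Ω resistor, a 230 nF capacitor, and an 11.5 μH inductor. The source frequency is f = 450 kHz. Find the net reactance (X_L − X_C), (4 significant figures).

30.98 Ω

ω = 2πf = 2.827e+06 rad/s
X_L = ωL = 32.52 Ω
X_C = 1/(ωC) = 1.538 Ω
X = 32.52 − 1.538 = 30.98 Ω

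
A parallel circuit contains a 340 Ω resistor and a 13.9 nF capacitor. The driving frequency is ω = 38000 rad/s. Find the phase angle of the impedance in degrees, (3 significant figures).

-10.2°

X_C = 1/(ωC) = 1890 Ω
Parallel: admittances add. Y = 1/R + jωC
Y = (0.00294 + j0.000528) S
|Y| = 0.00299 S → |Z| = 1/|Y| = 335 Ω, ∠Z = −∠Y = -10.2°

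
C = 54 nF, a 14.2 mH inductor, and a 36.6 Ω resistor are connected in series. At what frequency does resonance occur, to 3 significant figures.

5.75 kHz

ω₀ = 1/√(LC) = 1/√(0.0142 × 5.4e-08) = 36110 rad/s
f₀ = ω₀/(2π) = 5.75 kHz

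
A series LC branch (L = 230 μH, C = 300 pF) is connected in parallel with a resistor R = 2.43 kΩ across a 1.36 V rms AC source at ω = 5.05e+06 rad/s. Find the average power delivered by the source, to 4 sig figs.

X_L = ωL = 1162 Ω
X_C = 1/(ωC) = 660.1 Ω
Branch 1: Z₁ = R = 2430 Ω
Branch 2 (series LC): Z₂ = j(X_L − X_C) = j501.4 Ω
Parallel: Z = Z₁Z₂/(Z₁+Z₂), |Z| = 491.1 Ω, ∠Z = 78.34°
I = V/|Z| = 2.769 mA
P = VI cos φ = 1.36 × 0.002769 × cos(78.34°) = 761.2 μW

761.2 μW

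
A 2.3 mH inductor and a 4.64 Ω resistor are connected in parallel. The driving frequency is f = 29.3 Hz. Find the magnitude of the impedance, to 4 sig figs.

0.4217 Ω

ω = 2πf = 184.1 rad/s
X_L = ωL = 0.4234 Ω
Parallel: admittances add. Y = 1/R + 1/(jωL)
Y = (0.2155 − j2.362) S
|Y| = 2.372 S → |Z| = 1/|Y| = 0.4217 Ω, ∠Z = −∠Y = 84.79°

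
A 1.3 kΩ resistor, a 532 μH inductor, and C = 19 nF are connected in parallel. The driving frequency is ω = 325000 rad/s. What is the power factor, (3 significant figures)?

X_L = ωL = 173 Ω
X_C = 1/(ωC) = 162 Ω
Parallel: admittances add. Y = 1/R + 1/(jωL) + jωC
Y = (0.000769 + j0.000391) S
|Y| = 0.000863 S → |Z| = 1/|Y| = 1160 Ω, ∠Z = −∠Y = -27.0°
cos φ = cos(-27.0°) = 0.891

0.891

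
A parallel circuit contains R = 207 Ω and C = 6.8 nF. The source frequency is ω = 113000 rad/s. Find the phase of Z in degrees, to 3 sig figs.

X_C = 1/(ωC) = 1300 Ω
Parallel: admittances add. Y = 1/R + jωC
Y = (0.00483 + j0.000768) S
|Y| = 0.00489 S → |Z| = 1/|Y| = 204 Ω, ∠Z = −∠Y = -9.04°

-9.04°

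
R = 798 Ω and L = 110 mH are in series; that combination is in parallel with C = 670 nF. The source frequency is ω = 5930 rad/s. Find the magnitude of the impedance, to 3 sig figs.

291 Ω

X_L = ωL = 652 Ω
X_C = 1/(ωC) = 252 Ω
Branch 1 (R+jX_L): Z₁ = 798 + j652 Ω, |Z₁| = 1030 Ω
Branch 2 (−jX_C): Z₂ = −j252 Ω
Parallel: Z = Z₁Z₂/(Z₁+Z₂), |Z| = 291 Ω, ∠Z = -77.4°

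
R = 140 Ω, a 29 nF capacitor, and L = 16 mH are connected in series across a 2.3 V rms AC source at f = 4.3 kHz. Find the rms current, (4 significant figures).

2.688 mA

ω = 2πf = 27020 rad/s
X_L = ωL = 432.3 Ω
X_C = 1/(ωC) = 1276 Ω
Net reactance X = X_L − X_C = -844.0 Ω
Z = 140.0 − j844.0 Ω
|Z| = √(140.0² + 844.0²) = 855.6 Ω
I = V/|Z| = 2.3/855.6 = 2.688 mA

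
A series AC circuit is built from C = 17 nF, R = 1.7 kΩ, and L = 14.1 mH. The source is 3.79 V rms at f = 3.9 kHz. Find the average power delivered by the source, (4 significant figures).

ω = 2πf = 24500 rad/s
X_L = ωL = 345.5 Ω
X_C = 1/(ωC) = 2401 Ω
Net reactance X = X_L − X_C = -2055 Ω
Z = 1700 − j2055 Ω
|Z| = √(1700² + 2055²) = 2667 Ω
∠Z = arctan(-2055/1700) = -50.40°
I = V/|Z| = 1.421 mA
P = VI cos φ = 3.79 × 0.001421 × cos(-50.40°) = 3.433 mW

3.433 mW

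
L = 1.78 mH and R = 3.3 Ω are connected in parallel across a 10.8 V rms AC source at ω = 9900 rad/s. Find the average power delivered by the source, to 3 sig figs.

35.3 W

X_L = ωL = 17.6 Ω
Parallel: admittances add. Y = 1/R + 1/(jωL)
Y = (0.303 − j0.0567) S
|Y| = 0.308 S → |Z| = 1/|Y| = 3.24 Ω, ∠Z = −∠Y = 10.6°
I = V/|Z| = 3.33 A
P = VI cos φ = 10.8 × 3.33 × cos(10.6°) = 35.3 W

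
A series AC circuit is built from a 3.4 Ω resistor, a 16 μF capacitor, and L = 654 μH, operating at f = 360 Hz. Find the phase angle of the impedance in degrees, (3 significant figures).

-82.6°

ω = 2πf = 2262 rad/s
X_L = ωL = 1.48 Ω
X_C = 1/(ωC) = 27.6 Ω
Net reactance X = X_L − X_C = -26.2 Ω
Z = 3.40 − j26.2 Ω
|Z| = √(3.40² + 26.2²) = 26.4 Ω
∠Z = arctan(-26.2/3.40) = -82.6°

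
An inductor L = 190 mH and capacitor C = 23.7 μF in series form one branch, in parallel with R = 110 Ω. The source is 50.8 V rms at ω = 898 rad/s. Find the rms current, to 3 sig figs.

618 mA

X_L = ωL = 171 Ω
X_C = 1/(ωC) = 47.0 Ω
Branch 1: Z₁ = R = 110 Ω
Branch 2 (series LC): Z₂ = j(X_L − X_C) = j124 Ω
Parallel: Z = Z₁Z₂/(Z₁+Z₂), |Z| = 82.2 Ω, ∠Z = 41.7°
I = V/|Z| = 50.8/82.2 = 618 mA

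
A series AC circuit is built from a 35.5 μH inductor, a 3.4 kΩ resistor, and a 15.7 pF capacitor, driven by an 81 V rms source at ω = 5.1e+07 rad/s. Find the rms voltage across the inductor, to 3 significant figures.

X_L = ωL = 1810 Ω
X_C = 1/(ωC) = 1250 Ω
Net reactance X = X_L − X_C = 562 Ω
Z = 3400 + j562 Ω
|Z| = √(3400² + 562²) = 3450 Ω
I = V/|Z| = 23.5 mA
V_L = I·|Z_L| = 0.0235 × 1810 = 42.6 V

42.6 V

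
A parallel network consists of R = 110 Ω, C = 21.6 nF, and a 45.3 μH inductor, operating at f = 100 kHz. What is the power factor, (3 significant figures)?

0.389

ω = 2πf = 628300 rad/s
X_L = ωL = 28.5 Ω
X_C = 1/(ωC) = 73.7 Ω
Parallel: admittances add. Y = 1/R + 1/(jωL) + jωC
Y = (0.00909 − j0.0216) S
|Y| = 0.0234 S → |Z| = 1/|Y| = 42.7 Ω, ∠Z = −∠Y = 67.1°
cos φ = cos(67.1°) = 0.389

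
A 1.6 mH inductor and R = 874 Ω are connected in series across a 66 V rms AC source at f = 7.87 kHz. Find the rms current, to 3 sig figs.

75.2 mA

ω = 2πf = 49450 rad/s
X_L = ωL = 79.1 Ω
Z = 874 + j79.1 Ω
|Z| = √(874² + 79.1²) = 878 Ω
I = V/|Z| = 66/878 = 75.2 mA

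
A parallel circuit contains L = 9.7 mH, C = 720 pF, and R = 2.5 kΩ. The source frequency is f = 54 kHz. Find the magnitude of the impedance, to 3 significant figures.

2470 Ω

ω = 2πf = 339300 rad/s
X_L = ωL = 3290 Ω
X_C = 1/(ωC) = 4090 Ω
Parallel: admittances add. Y = 1/R + 1/(jωL) + jωC
Y = (0.000400 − j5.96e-05) S
|Y| = 0.000404 S → |Z| = 1/|Y| = 2470 Ω, ∠Z = −∠Y = 8.47°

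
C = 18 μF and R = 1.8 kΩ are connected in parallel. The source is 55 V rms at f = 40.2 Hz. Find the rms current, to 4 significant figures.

251.9 mA

ω = 2πf = 252.6 rad/s
X_C = 1/(ωC) = 219.9 Ω
Parallel: admittances add. Y = 1/R + jωC
Y = (0.0005556 + j0.004547) S
|Y| = 0.004580 S → |Z| = 1/|Y| = 218.3 Ω, ∠Z = −∠Y = -83.03°
I = V/|Z| = 55/218.3 = 251.9 mA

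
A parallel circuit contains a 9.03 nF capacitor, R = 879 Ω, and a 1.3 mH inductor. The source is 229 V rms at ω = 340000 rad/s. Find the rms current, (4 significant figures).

X_L = ωL = 442.0 Ω
X_C = 1/(ωC) = 325.7 Ω
Parallel: admittances add. Y = 1/R + 1/(jωL) + jωC
Y = (0.001138 + j0.0008078) S
|Y| = 0.001395 S → |Z| = 1/|Y| = 716.7 Ω, ∠Z = −∠Y = -35.38°
I = V/|Z| = 229/716.7 = 319.5 mA

319.5 mA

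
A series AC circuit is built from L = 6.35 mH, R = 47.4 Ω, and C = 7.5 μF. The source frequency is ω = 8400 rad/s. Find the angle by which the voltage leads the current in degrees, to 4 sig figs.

X_L = ωL = 53.34 Ω
X_C = 1/(ωC) = 15.87 Ω
Net reactance X = X_L − X_C = 37.47 Ω
Z = 47.40 + j37.47 Ω
|Z| = √(47.40² + 37.47²) = 60.42 Ω
∠Z = arctan(37.47/47.40) = 38.32°

38.32°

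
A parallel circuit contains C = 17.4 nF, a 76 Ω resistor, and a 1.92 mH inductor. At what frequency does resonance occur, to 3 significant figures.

27.5 kHz

ω₀ = 1/√(LC) = 1/√(0.00192 × 1.74e-08) = 173000 rad/s
f₀ = ω₀/(2π) = 27.5 kHz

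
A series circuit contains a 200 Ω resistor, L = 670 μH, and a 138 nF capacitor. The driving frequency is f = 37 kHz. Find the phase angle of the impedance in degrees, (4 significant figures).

ω = 2πf = 232500 rad/s
X_L = ωL = 155.8 Ω
X_C = 1/(ωC) = 31.17 Ω
Net reactance X = X_L − X_C = 124.6 Ω
Z = 200.0 + j124.6 Ω
|Z| = √(200.0² + 124.6²) = 235.6 Ω
∠Z = arctan(124.6/200.0) = 31.92°

31.92°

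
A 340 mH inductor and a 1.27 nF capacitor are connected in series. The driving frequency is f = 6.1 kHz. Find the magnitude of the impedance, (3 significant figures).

7510 Ω

ω = 2πf = 38330 rad/s
X_L = ωL = 13000 Ω
X_C = 1/(ωC) = 20500 Ω
Net reactance X = X_L − X_C = -7510 Ω
Z = − j7510 Ω
|Z| = √(0² + 7510²) = 7510 Ω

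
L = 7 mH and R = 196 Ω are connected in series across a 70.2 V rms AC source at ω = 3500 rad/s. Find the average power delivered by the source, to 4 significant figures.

X_L = ωL = 24.50 Ω
Z = 196.0 + j24.50 Ω
|Z| = √(196.0² + 24.50²) = 197.5 Ω
∠Z = arctan(24.50/196.0) = 7.125°
I = V/|Z| = 355.4 mA
P = VI cos φ = 70.2 × 0.3554 × cos(7.125°) = 24.76 W

24.76 W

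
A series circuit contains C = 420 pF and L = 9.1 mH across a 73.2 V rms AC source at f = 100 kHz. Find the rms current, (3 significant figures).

38.0 mA

ω = 2πf = 628300 rad/s
X_L = ωL = 5720 Ω
X_C = 1/(ωC) = 3790 Ω
Net reactance X = X_L − X_C = 1930 Ω
Z = j1930 Ω
|Z| = √(0² + 1930²) = 1930 Ω
I = V/|Z| = 73.2/1930 = 38.0 mA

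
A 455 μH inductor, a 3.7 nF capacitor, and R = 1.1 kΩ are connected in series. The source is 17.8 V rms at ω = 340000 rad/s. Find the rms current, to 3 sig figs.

14.0 mA

X_L = ωL = 155 Ω
X_C = 1/(ωC) = 795 Ω
Net reactance X = X_L − X_C = -640 Ω
Z = 1100 − j640 Ω
|Z| = √(1100² + 640²) = 1270 Ω
I = V/|Z| = 17.8/1270 = 14.0 mA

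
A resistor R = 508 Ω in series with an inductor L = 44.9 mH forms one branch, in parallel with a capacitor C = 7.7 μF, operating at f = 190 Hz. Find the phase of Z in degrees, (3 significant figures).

-77.8°

ω = 2πf = 1194 rad/s
X_L = ωL = 53.6 Ω
X_C = 1/(ωC) = 109 Ω
Branch 1 (R+jX_L): Z₁ = 508 + j53.6 Ω, |Z₁| = 511 Ω
Branch 2 (−jX_C): Z₂ = −j109 Ω
Parallel: Z = Z₁Z₂/(Z₁+Z₂), |Z| = 109 Ω, ∠Z = -77.8°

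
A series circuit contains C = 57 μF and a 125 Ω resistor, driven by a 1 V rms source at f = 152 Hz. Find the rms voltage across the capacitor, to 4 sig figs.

0.1454 V

ω = 2πf = 955.0 rad/s
X_C = 1/(ωC) = 18.37 Ω
Z = 125.0 − j18.37 Ω
|Z| = √(125.0² + 18.37²) = 126.3 Ω
I = V/|Z| = 7.915 mA
V_C = I·|Z_C| = 0.007915 × 18.37 = 0.1454 V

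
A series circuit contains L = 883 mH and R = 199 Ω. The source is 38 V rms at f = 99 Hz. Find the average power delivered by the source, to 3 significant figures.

842 mW

ω = 2πf = 622.0 rad/s
X_L = ωL = 549 Ω
Z = 199 + j549 Ω
|Z| = √(199² + 549²) = 584 Ω
∠Z = arctan(549/199) = 70.1°
I = V/|Z| = 65.0 mA
P = VI cos φ = 38 × 0.0650 × cos(70.1°) = 842 mW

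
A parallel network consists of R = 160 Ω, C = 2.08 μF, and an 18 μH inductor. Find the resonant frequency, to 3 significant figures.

ω₀ = 1/√(LC) = 1/√(1.8e-05 × 2.08e-06) = 163400 rad/s
f₀ = ω₀/(2π) = 26.0 kHz

26.0 kHz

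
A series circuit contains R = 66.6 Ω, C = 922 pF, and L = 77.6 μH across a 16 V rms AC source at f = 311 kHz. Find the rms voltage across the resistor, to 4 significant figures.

2.606 V

ω = 2πf = 1.954e+06 rad/s
X_L = ωL = 151.6 Ω
X_C = 1/(ωC) = 555.0 Ω
Net reactance X = X_L − X_C = -403.4 Ω
Z = 66.60 − j403.4 Ω
|Z| = √(66.60² + 403.4²) = 408.9 Ω
I = V/|Z| = 39.13 mA
V_R = I·|Z_R| = 0.03913 × 66.60 = 2.606 V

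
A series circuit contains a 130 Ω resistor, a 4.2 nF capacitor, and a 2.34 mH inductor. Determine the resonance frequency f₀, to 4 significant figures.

ω₀ = 1/√(LC) = 1/√(0.00234 × 4.2e-09) = 319000 rad/s
f₀ = ω₀/(2π) = 50.77 kHz

50.77 kHz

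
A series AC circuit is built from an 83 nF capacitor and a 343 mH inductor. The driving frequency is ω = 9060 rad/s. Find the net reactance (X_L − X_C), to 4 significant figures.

1778 Ω

X_L = ωL = 3108 Ω
X_C = 1/(ωC) = 1330 Ω
X = 3108 − 1330 = 1778 Ω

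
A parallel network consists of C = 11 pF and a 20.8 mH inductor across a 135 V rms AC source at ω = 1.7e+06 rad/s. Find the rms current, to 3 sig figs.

1.29 mA

X_L = ωL = 35400 Ω
X_C = 1/(ωC) = 53500 Ω
Parallel: admittances add. Y = 1/(jωL) + jωC
Y = (0 − j9.58e-06) S
|Y| = 9.58e-06 S → |Z| = 1/|Y| = 104000 Ω, ∠Z = −∠Y = 90.0°
I = V/|Z| = 135/104000 = 1.29 mA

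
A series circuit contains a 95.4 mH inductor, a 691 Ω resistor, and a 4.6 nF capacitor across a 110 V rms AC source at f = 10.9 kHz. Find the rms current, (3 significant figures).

32.1 mA

ω = 2πf = 68490 rad/s
X_L = ωL = 6530 Ω
X_C = 1/(ωC) = 3170 Ω
Net reactance X = X_L − X_C = 3360 Ω
Z = 691 + j3360 Ω
|Z| = √(691² + 3360²) = 3430 Ω
I = V/|Z| = 110/3430 = 32.1 mA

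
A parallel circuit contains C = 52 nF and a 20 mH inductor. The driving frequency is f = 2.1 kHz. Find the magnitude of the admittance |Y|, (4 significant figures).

ω = 2πf = 13190 rad/s
X_L = ωL = 263.9 Ω
X_C = 1/(ωC) = 1457 Ω
Parallel: admittances add. Y = 1/(jωL) + jωC
Y = (0 − j0.003103) S
|Y| = 0.003103 S → |Z| = 1/|Y| = 322.2 Ω, ∠Z = −∠Y = 90.00°

3.103 mS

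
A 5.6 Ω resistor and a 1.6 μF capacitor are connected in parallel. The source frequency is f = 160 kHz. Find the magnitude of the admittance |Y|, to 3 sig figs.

ω = 2πf = 1.005e+06 rad/s
X_C = 1/(ωC) = 0.622 Ω
Parallel: admittances add. Y = 1/R + jωC
Y = (0.179 + j1.61) S
|Y| = 1.62 S → |Z| = 1/|Y| = 0.618 Ω, ∠Z = −∠Y = -83.7°

1.62 S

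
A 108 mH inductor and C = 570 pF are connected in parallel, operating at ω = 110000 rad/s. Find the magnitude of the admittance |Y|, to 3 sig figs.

X_L = ωL = 11900 Ω
X_C = 1/(ωC) = 15900 Ω
Parallel: admittances add. Y = 1/(jωL) + jωC
Y = (0 − j2.15e-05) S
|Y| = 2.15e-05 S → |Z| = 1/|Y| = 46600 Ω, ∠Z = −∠Y = 90.0°

21.5 μS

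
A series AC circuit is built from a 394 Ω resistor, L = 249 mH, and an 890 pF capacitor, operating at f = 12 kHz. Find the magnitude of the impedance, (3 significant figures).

ω = 2πf = 75400 rad/s
X_L = ωL = 18800 Ω
X_C = 1/(ωC) = 14900 Ω
Net reactance X = X_L − X_C = 3870 Ω
Z = 394 + j3870 Ω
|Z| = √(394² + 3870²) = 3890 Ω

3890 Ω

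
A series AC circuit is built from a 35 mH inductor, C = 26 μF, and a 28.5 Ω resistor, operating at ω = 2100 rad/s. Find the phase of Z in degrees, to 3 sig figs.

62.7°

X_L = ωL = 73.5 Ω
X_C = 1/(ωC) = 18.3 Ω
Net reactance X = X_L − X_C = 55.2 Ω
Z = 28.5 + j55.2 Ω
|Z| = √(28.5² + 55.2²) = 62.1 Ω
∠Z = arctan(55.2/28.5) = 62.7°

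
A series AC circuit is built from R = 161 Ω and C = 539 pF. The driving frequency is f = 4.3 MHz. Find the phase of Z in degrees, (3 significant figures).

ω = 2πf = 2.702e+07 rad/s
X_C = 1/(ωC) = 68.7 Ω
Z = 161 − j68.7 Ω
|Z| = √(161² + 68.7²) = 175 Ω
∠Z = arctan(-68.7/161) = -23.1°

-23.1°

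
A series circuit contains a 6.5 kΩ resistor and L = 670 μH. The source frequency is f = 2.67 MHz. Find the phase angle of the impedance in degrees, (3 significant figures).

60.0°

ω = 2πf = 1.678e+07 rad/s
X_L = ωL = 11200 Ω
Z = 6500 + j11200 Ω
|Z| = √(6500² + 11200²) = 13000 Ω
∠Z = arctan(11200/6500) = 60.0°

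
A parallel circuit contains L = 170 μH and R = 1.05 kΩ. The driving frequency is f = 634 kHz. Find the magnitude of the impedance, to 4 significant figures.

569.1 Ω

ω = 2πf = 3.984e+06 rad/s
X_L = ωL = 677.2 Ω
Parallel: admittances add. Y = 1/R + 1/(jωL)
Y = (0.0009524 − j0.001477) S
|Y| = 0.001757 S → |Z| = 1/|Y| = 569.1 Ω, ∠Z = −∠Y = 57.18°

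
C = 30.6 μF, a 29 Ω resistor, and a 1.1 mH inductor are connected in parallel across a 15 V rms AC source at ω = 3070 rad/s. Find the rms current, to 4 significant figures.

X_L = ωL = 3.377 Ω
X_C = 1/(ωC) = 10.64 Ω
Parallel: admittances add. Y = 1/R + 1/(jωL) + jωC
Y = (0.03448 − j0.2022) S
|Y| = 0.2051 S → |Z| = 1/|Y| = 4.876 Ω, ∠Z = −∠Y = 80.32°
I = V/|Z| = 15/4.876 = 3.076 A

3.076 A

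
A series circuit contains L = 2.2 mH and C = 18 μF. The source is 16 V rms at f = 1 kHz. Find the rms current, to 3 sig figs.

ω = 2πf = 6283 rad/s
X_L = ωL = 13.8 Ω
X_C = 1/(ωC) = 8.84 Ω
Net reactance X = X_L − X_C = 4.98 Ω
Z = j4.98 Ω
|Z| = √(0² + 4.98²) = 4.98 Ω
I = V/|Z| = 16/4.98 = 3.21 A

3.21 A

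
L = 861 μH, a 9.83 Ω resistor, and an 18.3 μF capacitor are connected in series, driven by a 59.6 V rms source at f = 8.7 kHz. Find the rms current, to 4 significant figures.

1.265 A

ω = 2πf = 54660 rad/s
X_L = ωL = 47.07 Ω
X_C = 1/(ωC) = 0.9997 Ω
Net reactance X = X_L − X_C = 46.07 Ω
Z = 9.830 + j46.07 Ω
|Z| = √(9.830² + 46.07²) = 47.10 Ω
I = V/|Z| = 59.6/47.10 = 1.265 A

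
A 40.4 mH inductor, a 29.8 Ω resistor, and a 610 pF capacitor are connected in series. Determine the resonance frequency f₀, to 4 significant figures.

ω₀ = 1/√(LC) = 1/√(0.0404 × 6.1e-10) = 201400 rad/s
f₀ = ω₀/(2π) = 32.06 kHz

32.06 kHz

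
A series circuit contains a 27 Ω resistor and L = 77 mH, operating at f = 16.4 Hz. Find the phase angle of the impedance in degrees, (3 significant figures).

ω = 2πf = 103.0 rad/s
X_L = ωL = 7.93 Ω
Z = 27.0 + j7.93 Ω
|Z| = √(27.0² + 7.93²) = 28.1 Ω
∠Z = arctan(7.93/27.0) = 16.4°

16.4°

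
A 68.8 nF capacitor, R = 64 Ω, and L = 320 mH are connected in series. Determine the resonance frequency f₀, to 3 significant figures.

1.07 kHz

ω₀ = 1/√(LC) = 1/√(0.32 × 6.88e-08) = 6740 rad/s
f₀ = ω₀/(2π) = 1.07 kHz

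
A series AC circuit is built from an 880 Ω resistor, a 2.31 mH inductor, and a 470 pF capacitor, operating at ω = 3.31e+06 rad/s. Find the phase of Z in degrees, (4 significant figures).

X_L = ωL = 7646 Ω
X_C = 1/(ωC) = 642.8 Ω
Net reactance X = X_L − X_C = 7003 Ω
Z = 880.0 + j7003 Ω
|Z| = √(880.0² + 7003²) = 7058 Ω
∠Z = arctan(7003/880.0) = 82.84°

82.84°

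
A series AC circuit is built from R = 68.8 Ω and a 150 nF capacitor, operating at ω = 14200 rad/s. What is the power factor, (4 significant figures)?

X_C = 1/(ωC) = 469.5 Ω
Z = 68.80 − j469.5 Ω
|Z| = √(68.80² + 469.5²) = 474.5 Ω
∠Z = arctan(-469.5/68.80) = -81.66°
cos φ = cos(-81.66°) = 0.1450

0.1450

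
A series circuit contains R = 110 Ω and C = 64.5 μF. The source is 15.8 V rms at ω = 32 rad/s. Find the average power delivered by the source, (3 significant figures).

X_C = 1/(ωC) = 484 Ω
Z = 110 − j484 Ω
|Z| = √(110² + 484²) = 497 Ω
∠Z = arctan(-484/110) = -77.2°
I = V/|Z| = 31.8 mA
P = VI cos φ = 15.8 × 0.0318 × cos(-77.2°) = 111 mW

111 mW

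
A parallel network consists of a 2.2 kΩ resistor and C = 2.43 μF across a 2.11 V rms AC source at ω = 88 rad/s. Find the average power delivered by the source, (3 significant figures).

X_C = 1/(ωC) = 4680 Ω
Parallel: admittances add. Y = 1/R + jωC
Y = (0.000455 + j0.000214) S
|Y| = 0.000502 S → |Z| = 1/|Y| = 1990 Ω, ∠Z = −∠Y = -25.2°
I = V/|Z| = 1.06 mA
P = VI cos φ = 2.11 × 0.00106 × cos(-25.2°) = 2.02 mW

2.02 mW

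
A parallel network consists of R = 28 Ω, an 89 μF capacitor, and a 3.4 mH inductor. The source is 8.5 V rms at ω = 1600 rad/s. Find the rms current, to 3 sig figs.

X_L = ωL = 5.44 Ω
X_C = 1/(ωC) = 7.02 Ω
Parallel: admittances add. Y = 1/R + 1/(jωL) + jωC
Y = (0.0357 − j0.0414) S
|Y| = 0.0547 S → |Z| = 1/|Y| = 18.3 Ω, ∠Z = −∠Y = 49.2°
I = V/|Z| = 8.5/18.3 = 465 mA

465 mA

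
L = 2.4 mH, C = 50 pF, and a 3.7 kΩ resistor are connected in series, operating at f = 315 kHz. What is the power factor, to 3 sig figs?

0.568

ω = 2πf = 1.979e+06 rad/s
X_L = ωL = 4750 Ω
X_C = 1/(ωC) = 10100 Ω
Net reactance X = X_L − X_C = -5350 Ω
Z = 3700 − j5350 Ω
|Z| = √(3700² + 5350²) = 6510 Ω
∠Z = arctan(-5350/3700) = -55.4°
cos φ = cos(-55.4°) = 0.568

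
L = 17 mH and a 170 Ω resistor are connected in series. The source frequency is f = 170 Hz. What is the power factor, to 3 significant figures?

0.994

ω = 2πf = 1068 rad/s
X_L = ωL = 18.2 Ω
Z = 170 + j18.2 Ω
|Z| = √(170² + 18.2²) = 171 Ω
∠Z = arctan(18.2/170) = 6.10°
cos φ = cos(6.10°) = 0.994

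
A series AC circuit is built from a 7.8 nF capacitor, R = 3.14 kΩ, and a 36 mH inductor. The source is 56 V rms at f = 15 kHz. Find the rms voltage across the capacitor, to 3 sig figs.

20.4 V

ω = 2πf = 94250 rad/s
X_L = ωL = 3390 Ω
X_C = 1/(ωC) = 1360 Ω
Net reactance X = X_L − X_C = 2030 Ω
Z = 3140 + j2030 Ω
|Z| = √(3140² + 2030²) = 3740 Ω
I = V/|Z| = 15.0 mA
V_C = I·|Z_C| = 0.0150 × 1360 = 20.4 V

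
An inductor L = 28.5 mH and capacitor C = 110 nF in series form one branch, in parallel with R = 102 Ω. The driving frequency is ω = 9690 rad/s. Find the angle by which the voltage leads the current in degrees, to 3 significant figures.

-8.76°

X_L = ωL = 276 Ω
X_C = 1/(ωC) = 938 Ω
Branch 1: Z₁ = R = 102 Ω
Branch 2 (series LC): Z₂ = j(X_L − X_C) = −j662 Ω
Parallel: Z = Z₁Z₂/(Z₁+Z₂), |Z| = 101 Ω, ∠Z = -8.76°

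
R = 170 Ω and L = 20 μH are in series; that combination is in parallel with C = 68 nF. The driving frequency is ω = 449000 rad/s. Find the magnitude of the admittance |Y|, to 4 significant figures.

X_L = ωL = 8.980 Ω
X_C = 1/(ωC) = 32.75 Ω
Branch 1 (R+jX_L): Z₁ = 170.0 + j8.980 Ω, |Z₁| = 170.2 Ω
Branch 2 (−jX_C): Z₂ = −j32.75 Ω
Parallel: Z = Z₁Z₂/(Z₁+Z₂), |Z| = 32.48 Ω, ∠Z = -79.02°
|Y| = 1/|Z| = 30.79 mS

30.79 mS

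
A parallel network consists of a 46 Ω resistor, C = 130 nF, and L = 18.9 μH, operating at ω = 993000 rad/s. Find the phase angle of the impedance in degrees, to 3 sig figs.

-74.0°

X_L = ωL = 18.8 Ω
X_C = 1/(ωC) = 7.75 Ω
Parallel: admittances add. Y = 1/R + 1/(jωL) + jωC
Y = (0.0217 + j0.0758) S
|Y| = 0.0789 S → |Z| = 1/|Y| = 12.7 Ω, ∠Z = −∠Y = -74.0°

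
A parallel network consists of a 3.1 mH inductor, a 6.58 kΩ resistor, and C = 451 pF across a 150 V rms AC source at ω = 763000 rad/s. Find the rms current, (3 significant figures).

25.7 mA

X_L = ωL = 2370 Ω
X_C = 1/(ωC) = 2910 Ω
Parallel: admittances add. Y = 1/R + 1/(jωL) + jωC
Y = (0.000152 − j7.87e-05) S
|Y| = 0.000171 S → |Z| = 1/|Y| = 5840 Ω, ∠Z = −∠Y = 27.4°
I = V/|Z| = 150/5840 = 25.7 mA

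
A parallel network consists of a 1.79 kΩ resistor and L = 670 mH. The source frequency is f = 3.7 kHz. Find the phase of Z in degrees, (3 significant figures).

ω = 2πf = 23250 rad/s
X_L = ωL = 15600 Ω
Parallel: admittances add. Y = 1/R + 1/(jωL)
Y = (0.000559 − j6.42e-05) S
|Y| = 0.000562 S → |Z| = 1/|Y| = 1780 Ω, ∠Z = −∠Y = 6.56°

6.56°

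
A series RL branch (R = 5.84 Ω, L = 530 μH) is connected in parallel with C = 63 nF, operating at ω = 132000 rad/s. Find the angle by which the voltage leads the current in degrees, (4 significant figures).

X_L = ωL = 69.96 Ω
X_C = 1/(ωC) = 120.3 Ω
Branch 1 (R+jX_L): Z₁ = 5.840 + j69.96 Ω, |Z₁| = 70.20 Ω
Branch 2 (−jX_C): Z₂ = −j120.3 Ω
Parallel: Z = Z₁Z₂/(Z₁+Z₂), |Z| = 166.7 Ω, ∠Z = 78.60°

78.60°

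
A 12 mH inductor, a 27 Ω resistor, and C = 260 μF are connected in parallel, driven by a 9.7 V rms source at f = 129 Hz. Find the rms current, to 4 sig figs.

1.107 A

ω = 2πf = 810.5 rad/s
X_L = ωL = 9.726 Ω
X_C = 1/(ωC) = 4.745 Ω
Parallel: admittances add. Y = 1/R + 1/(jωL) + jωC
Y = (0.03704 + j0.1079) S
|Y| = 0.1141 S → |Z| = 1/|Y| = 8.764 Ω, ∠Z = −∠Y = -71.06°
I = V/|Z| = 9.7/8.764 = 1.107 A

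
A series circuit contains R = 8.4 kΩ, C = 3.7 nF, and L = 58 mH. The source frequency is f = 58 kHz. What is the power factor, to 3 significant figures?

0.381

ω = 2πf = 364400 rad/s
X_L = ωL = 21100 Ω
X_C = 1/(ωC) = 742 Ω
Net reactance X = X_L − X_C = 20400 Ω
Z = 8400 + j20400 Ω
|Z| = √(8400² + 20400²) = 22100 Ω
∠Z = arctan(20400/8400) = 67.6°
cos φ = cos(67.6°) = 0.381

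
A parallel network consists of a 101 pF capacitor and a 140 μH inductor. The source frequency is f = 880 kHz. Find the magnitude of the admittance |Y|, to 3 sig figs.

733 μS

ω = 2πf = 5.529e+06 rad/s
X_L = ωL = 774 Ω
X_C = 1/(ωC) = 1790 Ω
Parallel: admittances add. Y = 1/(jωL) + jωC
Y = (0 − j0.000733) S
|Y| = 0.000733 S → |Z| = 1/|Y| = 1360 Ω, ∠Z = −∠Y = 90.0°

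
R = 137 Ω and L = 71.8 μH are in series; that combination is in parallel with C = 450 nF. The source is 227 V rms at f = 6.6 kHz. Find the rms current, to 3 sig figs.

ω = 2πf = 41470 rad/s
X_L = ωL = 2.98 Ω
X_C = 1/(ωC) = 53.6 Ω
Branch 1 (R+jX_L): Z₁ = 137 + j2.98 Ω, |Z₁| = 137 Ω
Branch 2 (−jX_C): Z₂ = −j53.6 Ω
Parallel: Z = Z₁Z₂/(Z₁+Z₂), |Z| = 50.3 Ω, ∠Z = -68.5°
I = V/|Z| = 227/50.3 = 4.51 A

4.51 A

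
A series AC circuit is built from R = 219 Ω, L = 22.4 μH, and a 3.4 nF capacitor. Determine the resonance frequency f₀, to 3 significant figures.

ω₀ = 1/√(LC) = 1/√(2.24e-05 × 3.4e-09) = 3.624e+06 rad/s
f₀ = ω₀/(2π) = 577 kHz

577 kHz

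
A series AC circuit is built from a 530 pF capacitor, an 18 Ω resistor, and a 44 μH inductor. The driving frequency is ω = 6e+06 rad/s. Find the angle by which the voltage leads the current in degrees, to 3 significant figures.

-70.4°

X_L = ωL = 264 Ω
X_C = 1/(ωC) = 314 Ω
Net reactance X = X_L − X_C = -50.5 Ω
Z = 18.0 − j50.5 Ω
|Z| = √(18.0² + 50.5²) = 53.6 Ω
∠Z = arctan(-50.5/18.0) = -70.4°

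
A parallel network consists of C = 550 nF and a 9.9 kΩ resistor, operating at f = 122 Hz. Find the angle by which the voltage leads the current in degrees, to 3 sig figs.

-76.5°

ω = 2πf = 766.5 rad/s
X_C = 1/(ωC) = 2370 Ω
Parallel: admittances add. Y = 1/R + jωC
Y = (0.000101 + j0.000422) S
|Y| = 0.000434 S → |Z| = 1/|Y| = 2310 Ω, ∠Z = −∠Y = -76.5°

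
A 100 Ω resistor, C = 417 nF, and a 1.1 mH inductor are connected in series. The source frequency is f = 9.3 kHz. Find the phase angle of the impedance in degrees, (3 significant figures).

13.1°

ω = 2πf = 58430 rad/s
X_L = ωL = 64.3 Ω
X_C = 1/(ωC) = 41.0 Ω
Net reactance X = X_L − X_C = 23.2 Ω
Z = 100 + j23.2 Ω
|Z| = √(100² + 23.2²) = 103 Ω
∠Z = arctan(23.2/100) = 13.1°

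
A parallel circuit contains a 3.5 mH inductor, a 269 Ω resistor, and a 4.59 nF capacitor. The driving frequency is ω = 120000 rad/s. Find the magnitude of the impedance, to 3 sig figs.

241 Ω

X_L = ωL = 420 Ω
X_C = 1/(ωC) = 1820 Ω
Parallel: admittances add. Y = 1/R + 1/(jωL) + jωC
Y = (0.00372 − j0.00183) S
|Y| = 0.00414 S → |Z| = 1/|Y| = 241 Ω, ∠Z = −∠Y = 26.2°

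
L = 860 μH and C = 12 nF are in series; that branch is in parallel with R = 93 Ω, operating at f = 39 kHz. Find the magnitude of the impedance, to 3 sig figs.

75.5 Ω

ω = 2πf = 245000 rad/s
X_L = ωL = 211 Ω
X_C = 1/(ωC) = 340 Ω
Branch 1: Z₁ = R = 93.0 Ω
Branch 2 (series LC): Z₂ = j(X_L − X_C) = −j129 Ω
Parallel: Z = Z₁Z₂/(Z₁+Z₂), |Z| = 75.5 Ω, ∠Z = -35.7°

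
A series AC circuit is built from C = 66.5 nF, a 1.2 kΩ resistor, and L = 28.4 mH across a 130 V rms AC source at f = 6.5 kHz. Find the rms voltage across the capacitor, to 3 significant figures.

ω = 2πf = 40840 rad/s
X_L = ωL = 1160 Ω
X_C = 1/(ωC) = 368 Ω
Net reactance X = X_L − X_C = 792 Ω
Z = 1200 + j792 Ω
|Z| = √(1200² + 792²) = 1440 Ω
I = V/|Z| = 90.4 mA
V_C = I·|Z_C| = 0.0904 × 368 = 33.3 V

33.3 V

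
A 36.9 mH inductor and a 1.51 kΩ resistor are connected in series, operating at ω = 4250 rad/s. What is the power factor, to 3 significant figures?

X_L = ωL = 157 Ω
Z = 1510 + j157 Ω
|Z| = √(1510² + 157²) = 1520 Ω
∠Z = arctan(157/1510) = 5.93°
cos φ = cos(5.93°) = 0.995

0.995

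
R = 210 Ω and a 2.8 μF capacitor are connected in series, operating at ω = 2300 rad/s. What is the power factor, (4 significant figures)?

X_C = 1/(ωC) = 155.3 Ω
Z = 210.0 − j155.3 Ω
|Z| = √(210.0² + 155.3²) = 261.2 Ω
∠Z = arctan(-155.3/210.0) = -36.48°
cos φ = cos(-36.48°) = 0.8041

0.8041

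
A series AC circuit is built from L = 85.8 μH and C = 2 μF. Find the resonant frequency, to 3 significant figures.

12.1 kHz

ω₀ = 1/√(LC) = 1/√(8.58e-05 × 2e-06) = 76340 rad/s
f₀ = ω₀/(2π) = 12.1 kHz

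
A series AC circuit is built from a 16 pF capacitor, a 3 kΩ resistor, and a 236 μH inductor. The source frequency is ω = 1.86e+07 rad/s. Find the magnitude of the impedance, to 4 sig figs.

3172 Ω

X_L = ωL = 4390 Ω
X_C = 1/(ωC) = 3360 Ω
Net reactance X = X_L − X_C = 1029 Ω
Z = 3000 + j1029 Ω
|Z| = √(3000² + 1029²) = 3172 Ω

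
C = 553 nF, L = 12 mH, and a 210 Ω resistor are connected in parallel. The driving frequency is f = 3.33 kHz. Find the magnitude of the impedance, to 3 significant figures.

ω = 2πf = 20920 rad/s
X_L = ωL = 251 Ω
X_C = 1/(ωC) = 86.4 Ω
Parallel: admittances add. Y = 1/R + 1/(jωL) + jωC
Y = (0.00476 + j0.00759) S
|Y| = 0.00896 S → |Z| = 1/|Y| = 112 Ω, ∠Z = −∠Y = -57.9°

112 Ω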